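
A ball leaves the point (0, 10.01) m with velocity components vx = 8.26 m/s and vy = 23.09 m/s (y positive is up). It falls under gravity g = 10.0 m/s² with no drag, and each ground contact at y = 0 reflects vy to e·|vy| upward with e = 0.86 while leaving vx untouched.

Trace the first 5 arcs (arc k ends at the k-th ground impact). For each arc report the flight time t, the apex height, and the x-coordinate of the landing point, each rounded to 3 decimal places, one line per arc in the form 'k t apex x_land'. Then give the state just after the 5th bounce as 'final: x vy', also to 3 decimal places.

1 5.017 36.667 41.441
2 4.658 27.119 79.914
3 4.006 20.057 113.002
4 3.445 14.834 141.457
5 2.963 10.972 165.928
final: 165.928 12.739

Arc 1: start y=10.010, vy=23.090 → t=5.017, apex=36.667, x_land=41.441, impact vy=-27.080
  bounce: vy ← 0.86·27.080 = 23.289
Arc 2: start y=0.000, vy=23.289 → t=4.658, apex=27.119, x_land=79.914, impact vy=-23.289
  bounce: vy ← 0.86·23.289 = 20.029
Arc 3: start y=0.000, vy=20.029 → t=4.006, apex=20.057, x_land=113.002, impact vy=-20.029
  bounce: vy ← 0.86·20.029 = 17.225
Arc 4: start y=0.000, vy=17.225 → t=3.445, apex=14.834, x_land=141.457, impact vy=-17.225
  bounce: vy ← 0.86·17.225 = 14.813
Arc 5: start y=0.000, vy=14.813 → t=2.963, apex=10.972, x_land=165.928, impact vy=-14.813
  bounce: vy ← 0.86·14.813 = 12.739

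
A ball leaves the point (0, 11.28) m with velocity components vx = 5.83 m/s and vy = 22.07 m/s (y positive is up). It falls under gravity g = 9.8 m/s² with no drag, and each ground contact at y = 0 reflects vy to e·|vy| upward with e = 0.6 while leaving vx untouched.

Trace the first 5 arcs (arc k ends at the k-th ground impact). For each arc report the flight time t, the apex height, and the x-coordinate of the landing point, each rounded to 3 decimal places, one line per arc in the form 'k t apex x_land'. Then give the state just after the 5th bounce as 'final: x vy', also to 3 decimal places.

1 4.968 36.131 28.961
2 3.259 13.007 47.958
3 1.955 4.683 59.356
4 1.173 1.686 66.195
5 0.704 0.607 70.299
final: 70.299 2.069

Arc 1: start y=11.280, vy=22.070 → t=4.968, apex=36.131, x_land=28.961, impact vy=-26.612
  bounce: vy ← 0.6·26.612 = 15.967
Arc 2: start y=0.000, vy=15.967 → t=3.259, apex=13.007, x_land=47.958, impact vy=-15.967
  bounce: vy ← 0.6·15.967 = 9.580
Arc 3: start y=0.000, vy=9.580 → t=1.955, apex=4.683, x_land=59.356, impact vy=-9.580
  bounce: vy ← 0.6·9.580 = 5.748
Arc 4: start y=0.000, vy=5.748 → t=1.173, apex=1.686, x_land=66.195, impact vy=-5.748
  bounce: vy ← 0.6·5.748 = 3.449
Arc 5: start y=0.000, vy=3.449 → t=0.704, apex=0.607, x_land=70.299, impact vy=-3.449
  bounce: vy ← 0.6·3.449 = 2.069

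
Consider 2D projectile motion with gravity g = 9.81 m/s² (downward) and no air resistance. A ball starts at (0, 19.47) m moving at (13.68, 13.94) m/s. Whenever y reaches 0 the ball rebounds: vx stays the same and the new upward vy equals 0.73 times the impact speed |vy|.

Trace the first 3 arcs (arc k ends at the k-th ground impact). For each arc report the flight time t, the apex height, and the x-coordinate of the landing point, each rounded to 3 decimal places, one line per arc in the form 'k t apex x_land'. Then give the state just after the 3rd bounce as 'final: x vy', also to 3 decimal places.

1 3.868 29.374 52.917
2 3.573 15.654 101.793
3 2.608 8.342 137.474
final: 137.474 9.339

Arc 1: start y=19.470, vy=13.940 → t=3.868, apex=29.374, x_land=52.917, impact vy=-24.007
  bounce: vy ← 0.73·24.007 = 17.525
Arc 2: start y=0.000, vy=17.525 → t=3.573, apex=15.654, x_land=101.793, impact vy=-17.525
  bounce: vy ← 0.73·17.525 = 12.793
Arc 3: start y=0.000, vy=12.793 → t=2.608, apex=8.342, x_land=137.474, impact vy=-12.793
  bounce: vy ← 0.73·12.793 = 9.339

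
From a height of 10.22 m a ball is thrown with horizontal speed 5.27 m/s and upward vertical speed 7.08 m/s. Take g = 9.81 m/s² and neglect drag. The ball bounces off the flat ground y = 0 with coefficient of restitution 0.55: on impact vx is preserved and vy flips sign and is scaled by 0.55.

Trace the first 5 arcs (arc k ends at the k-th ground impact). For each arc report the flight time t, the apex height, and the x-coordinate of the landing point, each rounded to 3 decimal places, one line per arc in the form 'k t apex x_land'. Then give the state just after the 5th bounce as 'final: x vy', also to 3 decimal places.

1 2.336 12.775 12.308
2 1.775 3.864 21.664
3 0.976 1.169 26.809
4 0.537 0.354 29.639
5 0.295 0.107 31.196
final: 31.196 0.797

Arc 1: start y=10.220, vy=7.080 → t=2.336, apex=12.775, x_land=12.308, impact vy=-15.832
  bounce: vy ← 0.55·15.832 = 8.707
Arc 2: start y=0.000, vy=8.707 → t=1.775, apex=3.864, x_land=21.664, impact vy=-8.707
  bounce: vy ← 0.55·8.707 = 4.789
Arc 3: start y=0.000, vy=4.789 → t=0.976, apex=1.169, x_land=26.809, impact vy=-4.789
  bounce: vy ← 0.55·4.789 = 2.634
Arc 4: start y=0.000, vy=2.634 → t=0.537, apex=0.354, x_land=29.639, impact vy=-2.634
  bounce: vy ← 0.55·2.634 = 1.449
Arc 5: start y=0.000, vy=1.449 → t=0.295, apex=0.107, x_land=31.196, impact vy=-1.449
  bounce: vy ← 0.55·1.449 = 0.797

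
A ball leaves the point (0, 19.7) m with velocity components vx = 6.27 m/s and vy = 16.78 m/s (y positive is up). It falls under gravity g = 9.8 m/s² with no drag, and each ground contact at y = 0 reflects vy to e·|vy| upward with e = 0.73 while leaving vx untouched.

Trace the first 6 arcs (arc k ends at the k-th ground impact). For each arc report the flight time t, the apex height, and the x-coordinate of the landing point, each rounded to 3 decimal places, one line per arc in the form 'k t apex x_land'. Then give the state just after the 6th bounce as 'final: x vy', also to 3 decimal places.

1 4.349 34.066 27.268
2 3.850 18.154 51.405
3 2.810 9.674 69.025
4 2.051 5.155 81.887
5 1.498 2.747 91.277
6 1.093 1.464 98.131
final: 98.131 3.910

Arc 1: start y=19.700, vy=16.780 → t=4.349, apex=34.066, x_land=27.268, impact vy=-25.840
  bounce: vy ← 0.73·25.840 = 18.863
Arc 2: start y=0.000, vy=18.863 → t=3.850, apex=18.154, x_land=51.405, impact vy=-18.863
  bounce: vy ← 0.73·18.863 = 13.770
Arc 3: start y=0.000, vy=13.770 → t=2.810, apex=9.674, x_land=69.025, impact vy=-13.770
  bounce: vy ← 0.73·13.770 = 10.052
Arc 4: start y=0.000, vy=10.052 → t=2.051, apex=5.155, x_land=81.887, impact vy=-10.052
  bounce: vy ← 0.73·10.052 = 7.338
Arc 5: start y=0.000, vy=7.338 → t=1.498, apex=2.747, x_land=91.277, impact vy=-7.338
  bounce: vy ← 0.73·7.338 = 5.357
Arc 6: start y=0.000, vy=5.357 → t=1.093, apex=1.464, x_land=98.131, impact vy=-5.357
  bounce: vy ← 0.73·5.357 = 3.910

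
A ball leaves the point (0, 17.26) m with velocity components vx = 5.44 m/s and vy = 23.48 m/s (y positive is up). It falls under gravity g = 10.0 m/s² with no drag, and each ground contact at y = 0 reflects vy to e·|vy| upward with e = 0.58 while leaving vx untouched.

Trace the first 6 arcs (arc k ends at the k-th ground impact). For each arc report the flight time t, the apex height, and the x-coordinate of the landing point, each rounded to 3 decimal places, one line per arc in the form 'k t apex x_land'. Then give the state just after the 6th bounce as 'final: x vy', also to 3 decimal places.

1 5.342 44.826 29.061
2 3.473 15.079 47.956
3 2.014 5.073 58.915
4 1.168 1.706 65.271
5 0.678 0.574 68.957
6 0.393 0.193 71.096
final: 71.096 1.140

Arc 1: start y=17.260, vy=23.480 → t=5.342, apex=44.826, x_land=29.061, impact vy=-29.942
  bounce: vy ← 0.58·29.942 = 17.366
Arc 2: start y=0.000, vy=17.366 → t=3.473, apex=15.079, x_land=47.956, impact vy=-17.366
  bounce: vy ← 0.58·17.366 = 10.072
Arc 3: start y=0.000, vy=10.072 → t=2.014, apex=5.073, x_land=58.915, impact vy=-10.072
  bounce: vy ← 0.58·10.072 = 5.842
Arc 4: start y=0.000, vy=5.842 → t=1.168, apex=1.706, x_land=65.271, impact vy=-5.842
  bounce: vy ← 0.58·5.842 = 3.388
Arc 5: start y=0.000, vy=3.388 → t=0.678, apex=0.574, x_land=68.957, impact vy=-3.388
  bounce: vy ← 0.58·3.388 = 1.965
Arc 6: start y=0.000, vy=1.965 → t=0.393, apex=0.193, x_land=71.096, impact vy=-1.965
  bounce: vy ← 0.58·1.965 = 1.140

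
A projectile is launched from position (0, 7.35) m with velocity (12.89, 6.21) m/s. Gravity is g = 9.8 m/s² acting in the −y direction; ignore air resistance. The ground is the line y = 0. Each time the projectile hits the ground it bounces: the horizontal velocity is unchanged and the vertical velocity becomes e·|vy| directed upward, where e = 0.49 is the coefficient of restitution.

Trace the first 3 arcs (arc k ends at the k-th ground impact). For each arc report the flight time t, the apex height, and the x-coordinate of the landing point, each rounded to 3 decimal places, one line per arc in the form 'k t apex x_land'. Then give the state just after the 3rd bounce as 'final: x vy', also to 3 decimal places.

1 2.013 9.318 25.943
2 1.351 2.237 43.362
3 0.662 0.537 51.898
final: 51.898 1.590

Arc 1: start y=7.350, vy=6.210 → t=2.013, apex=9.318, x_land=25.943, impact vy=-13.514
  bounce: vy ← 0.49·13.514 = 6.622
Arc 2: start y=0.000, vy=6.622 → t=1.351, apex=2.237, x_land=43.362, impact vy=-6.622
  bounce: vy ← 0.49·6.622 = 3.245
Arc 3: start y=0.000, vy=3.245 → t=0.662, apex=0.537, x_land=51.898, impact vy=-3.245
  bounce: vy ← 0.49·3.245 = 1.590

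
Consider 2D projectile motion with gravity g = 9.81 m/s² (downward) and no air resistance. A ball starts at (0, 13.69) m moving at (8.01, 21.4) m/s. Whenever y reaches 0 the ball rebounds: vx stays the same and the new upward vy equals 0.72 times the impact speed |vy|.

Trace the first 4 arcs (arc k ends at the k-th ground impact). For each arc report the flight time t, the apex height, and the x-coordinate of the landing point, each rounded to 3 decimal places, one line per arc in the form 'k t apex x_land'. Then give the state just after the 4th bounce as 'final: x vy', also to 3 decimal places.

1 4.929 37.031 39.482
2 3.957 19.197 71.175
3 2.849 9.952 93.994
4 2.051 5.159 110.424
final: 110.424 7.244

Arc 1: start y=13.690, vy=21.400 → t=4.929, apex=37.031, x_land=39.482, impact vy=-26.955
  bounce: vy ← 0.72·26.955 = 19.407
Arc 2: start y=0.000, vy=19.407 → t=3.957, apex=19.197, x_land=71.175, impact vy=-19.407
  bounce: vy ← 0.72·19.407 = 13.973
Arc 3: start y=0.000, vy=13.973 → t=2.849, apex=9.952, x_land=93.994, impact vy=-13.973
  bounce: vy ← 0.72·13.973 = 10.061
Arc 4: start y=0.000, vy=10.061 → t=2.051, apex=5.159, x_land=110.424, impact vy=-10.061
  bounce: vy ← 0.72·10.061 = 7.244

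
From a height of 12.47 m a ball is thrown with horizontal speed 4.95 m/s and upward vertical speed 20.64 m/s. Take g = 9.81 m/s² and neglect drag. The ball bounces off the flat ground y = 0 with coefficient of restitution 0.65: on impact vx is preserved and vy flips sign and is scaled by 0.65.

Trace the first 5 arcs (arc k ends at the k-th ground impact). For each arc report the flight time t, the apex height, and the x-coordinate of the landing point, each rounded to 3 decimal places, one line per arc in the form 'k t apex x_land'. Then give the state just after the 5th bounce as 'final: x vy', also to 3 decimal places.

1 4.744 34.183 23.482
2 3.432 14.442 40.470
3 2.231 6.102 51.512
4 1.450 2.578 58.689
5 0.942 1.089 63.354
final: 63.354 3.005

Arc 1: start y=12.470, vy=20.640 → t=4.744, apex=34.183, x_land=23.482, impact vy=-25.897
  bounce: vy ← 0.65·25.897 = 16.833
Arc 2: start y=0.000, vy=16.833 → t=3.432, apex=14.442, x_land=40.470, impact vy=-16.833
  bounce: vy ← 0.65·16.833 = 10.942
Arc 3: start y=0.000, vy=10.942 → t=2.231, apex=6.102, x_land=51.512, impact vy=-10.942
  bounce: vy ← 0.65·10.942 = 7.112
Arc 4: start y=0.000, vy=7.112 → t=1.450, apex=2.578, x_land=58.689, impact vy=-7.112
  bounce: vy ← 0.65·7.112 = 4.623
Arc 5: start y=0.000, vy=4.623 → t=0.942, apex=1.089, x_land=63.354, impact vy=-4.623
  bounce: vy ← 0.65·4.623 = 3.005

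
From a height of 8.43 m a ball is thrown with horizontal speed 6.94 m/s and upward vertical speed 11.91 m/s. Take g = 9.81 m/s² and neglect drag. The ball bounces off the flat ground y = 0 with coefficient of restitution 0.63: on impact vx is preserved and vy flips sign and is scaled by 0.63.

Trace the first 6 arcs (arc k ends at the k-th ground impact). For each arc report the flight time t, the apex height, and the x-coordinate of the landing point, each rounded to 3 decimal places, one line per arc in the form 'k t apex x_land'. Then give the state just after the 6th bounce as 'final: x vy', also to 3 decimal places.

1 3.001 15.660 20.826
2 2.251 6.215 36.450
3 1.418 2.467 46.294
4 0.894 0.979 52.495
5 0.563 0.389 56.402
6 0.355 0.154 58.863
final: 58.863 1.096

Arc 1: start y=8.430, vy=11.910 → t=3.001, apex=15.660, x_land=20.826, impact vy=-17.528
  bounce: vy ← 0.63·17.528 = 11.043
Arc 2: start y=0.000, vy=11.043 → t=2.251, apex=6.215, x_land=36.450, impact vy=-11.043
  bounce: vy ← 0.63·11.043 = 6.957
Arc 3: start y=0.000, vy=6.957 → t=1.418, apex=2.467, x_land=46.294, impact vy=-6.957
  bounce: vy ← 0.63·6.957 = 4.383
Arc 4: start y=0.000, vy=4.383 → t=0.894, apex=0.979, x_land=52.495, impact vy=-4.383
  bounce: vy ← 0.63·4.383 = 2.761
Arc 5: start y=0.000, vy=2.761 → t=0.563, apex=0.389, x_land=56.402, impact vy=-2.761
  bounce: vy ← 0.63·2.761 = 1.740
Arc 6: start y=0.000, vy=1.740 → t=0.355, apex=0.154, x_land=58.863, impact vy=-1.740
  bounce: vy ← 0.63·1.740 = 1.096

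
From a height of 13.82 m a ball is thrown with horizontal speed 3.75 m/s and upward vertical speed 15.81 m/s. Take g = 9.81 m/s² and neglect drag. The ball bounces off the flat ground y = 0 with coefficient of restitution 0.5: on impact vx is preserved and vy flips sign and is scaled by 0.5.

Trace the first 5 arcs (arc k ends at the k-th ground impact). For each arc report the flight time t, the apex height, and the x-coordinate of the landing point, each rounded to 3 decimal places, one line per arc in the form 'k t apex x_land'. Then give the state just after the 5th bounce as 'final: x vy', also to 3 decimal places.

Arc 1: start y=13.820, vy=15.810 → t=3.939, apex=26.560, x_land=14.770, impact vy=-22.828
  bounce: vy ← 0.5·22.828 = 11.414
Arc 2: start y=0.000, vy=11.414 → t=2.327, apex=6.640, x_land=23.496, impact vy=-11.414
  bounce: vy ← 0.5·11.414 = 5.707
Arc 3: start y=0.000, vy=5.707 → t=1.163, apex=1.660, x_land=27.859, impact vy=-5.707
  bounce: vy ← 0.5·5.707 = 2.853
Arc 4: start y=0.000, vy=2.853 → t=0.582, apex=0.415, x_land=30.041, impact vy=-2.853
  bounce: vy ← 0.5·2.853 = 1.427
Arc 5: start y=0.000, vy=1.427 → t=0.291, apex=0.104, x_land=31.131, impact vy=-1.427
  bounce: vy ← 0.5·1.427 = 0.713

1 3.939 26.560 14.770
2 2.327 6.640 23.496
3 1.163 1.660 27.859
4 0.582 0.415 30.041
5 0.291 0.104 31.131
final: 31.131 0.713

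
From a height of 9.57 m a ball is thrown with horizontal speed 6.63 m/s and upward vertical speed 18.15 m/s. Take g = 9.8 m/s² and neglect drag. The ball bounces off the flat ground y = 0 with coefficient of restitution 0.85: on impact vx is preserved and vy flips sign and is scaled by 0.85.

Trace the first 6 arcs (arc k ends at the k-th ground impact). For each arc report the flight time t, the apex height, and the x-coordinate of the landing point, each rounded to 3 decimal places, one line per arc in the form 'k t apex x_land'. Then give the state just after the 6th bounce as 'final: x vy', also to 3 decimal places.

1 4.172 26.377 27.662
2 3.944 19.058 53.812
3 3.353 13.769 76.040
4 2.850 9.948 94.934
5 2.422 7.188 110.993
6 2.059 5.193 124.644
final: 124.644 8.575

Arc 1: start y=9.570, vy=18.150 → t=4.172, apex=26.377, x_land=27.662, impact vy=-22.738
  bounce: vy ← 0.85·22.738 = 19.327
Arc 2: start y=0.000, vy=19.327 → t=3.944, apex=19.058, x_land=53.812, impact vy=-19.327
  bounce: vy ← 0.85·19.327 = 16.428
Arc 3: start y=0.000, vy=16.428 → t=3.353, apex=13.769, x_land=76.040, impact vy=-16.428
  bounce: vy ← 0.85·16.428 = 13.964
Arc 4: start y=0.000, vy=13.964 → t=2.850, apex=9.948, x_land=94.934, impact vy=-13.964
  bounce: vy ← 0.85·13.964 = 11.869
Arc 5: start y=0.000, vy=11.869 → t=2.422, apex=7.188, x_land=110.993, impact vy=-11.869
  bounce: vy ← 0.85·11.869 = 10.089
Arc 6: start y=0.000, vy=10.089 → t=2.059, apex=5.193, x_land=124.644, impact vy=-10.089
  bounce: vy ← 0.85·10.089 = 8.575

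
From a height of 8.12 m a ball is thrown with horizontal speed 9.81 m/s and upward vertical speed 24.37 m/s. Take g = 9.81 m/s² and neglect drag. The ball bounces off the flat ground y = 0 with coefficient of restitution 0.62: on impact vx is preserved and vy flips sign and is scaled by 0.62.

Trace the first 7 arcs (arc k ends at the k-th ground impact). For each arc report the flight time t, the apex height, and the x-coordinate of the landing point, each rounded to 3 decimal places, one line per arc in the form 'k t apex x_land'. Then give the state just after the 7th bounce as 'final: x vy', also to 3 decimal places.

Arc 1: start y=8.120, vy=24.370 → t=5.282, apex=38.390, x_land=51.815, impact vy=-27.445
  bounce: vy ← 0.62·27.445 = 17.016
Arc 2: start y=0.000, vy=17.016 → t=3.469, apex=14.757, x_land=85.846, impact vy=-17.016
  bounce: vy ← 0.62·17.016 = 10.550
Arc 3: start y=0.000, vy=10.550 → t=2.151, apex=5.673, x_land=106.946, impact vy=-10.550
  bounce: vy ← 0.62·10.550 = 6.541
Arc 4: start y=0.000, vy=6.541 → t=1.334, apex=2.181, x_land=120.027, impact vy=-6.541
  bounce: vy ← 0.62·6.541 = 4.055
Arc 5: start y=0.000, vy=4.055 → t=0.827, apex=0.838, x_land=128.138, impact vy=-4.055
  bounce: vy ← 0.62·4.055 = 2.514
Arc 6: start y=0.000, vy=2.514 → t=0.513, apex=0.322, x_land=133.167, impact vy=-2.514
  bounce: vy ← 0.62·2.514 = 1.559
Arc 7: start y=0.000, vy=1.559 → t=0.318, apex=0.124, x_land=136.284, impact vy=-1.559
  bounce: vy ← 0.62·1.559 = 0.966

1 5.282 38.390 51.815
2 3.469 14.757 85.846
3 2.151 5.673 106.946
4 1.334 2.181 120.027
5 0.827 0.838 128.138
6 0.513 0.322 133.167
7 0.318 0.124 136.284
final: 136.284 0.966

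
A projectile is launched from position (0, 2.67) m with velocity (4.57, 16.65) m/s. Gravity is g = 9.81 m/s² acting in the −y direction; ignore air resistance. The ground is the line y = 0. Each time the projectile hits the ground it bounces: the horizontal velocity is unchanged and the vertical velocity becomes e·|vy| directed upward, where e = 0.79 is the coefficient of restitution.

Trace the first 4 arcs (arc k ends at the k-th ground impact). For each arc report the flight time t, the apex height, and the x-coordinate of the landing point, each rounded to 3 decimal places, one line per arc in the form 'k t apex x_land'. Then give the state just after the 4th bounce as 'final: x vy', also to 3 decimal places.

Arc 1: start y=2.670, vy=16.650 → t=3.548, apex=16.800, x_land=16.214, impact vy=-18.155
  bounce: vy ← 0.79·18.155 = 14.343
Arc 2: start y=0.000, vy=14.343 → t=2.924, apex=10.485, x_land=29.577, impact vy=-14.343
  bounce: vy ← 0.79·14.343 = 11.331
Arc 3: start y=0.000, vy=11.331 → t=2.310, apex=6.543, x_land=40.134, impact vy=-11.331
  bounce: vy ← 0.79·11.331 = 8.951
Arc 4: start y=0.000, vy=8.951 → t=1.825, apex=4.084, x_land=48.474, impact vy=-8.951
  bounce: vy ← 0.79·8.951 = 7.071

1 3.548 16.800 16.214
2 2.924 10.485 29.577
3 2.310 6.543 40.134
4 1.825 4.084 48.474
final: 48.474 7.071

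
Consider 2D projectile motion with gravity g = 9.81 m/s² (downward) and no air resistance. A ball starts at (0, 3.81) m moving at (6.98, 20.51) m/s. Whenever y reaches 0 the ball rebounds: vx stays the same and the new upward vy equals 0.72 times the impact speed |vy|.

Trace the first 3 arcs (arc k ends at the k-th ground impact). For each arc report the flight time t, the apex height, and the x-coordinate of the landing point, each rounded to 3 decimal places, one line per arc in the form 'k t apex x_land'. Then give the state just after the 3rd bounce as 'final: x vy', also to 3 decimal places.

1 4.360 25.250 30.430
2 3.267 13.090 53.235
3 2.352 6.786 69.655
final: 69.655 8.308

Arc 1: start y=3.810, vy=20.510 → t=4.360, apex=25.250, x_land=30.430, impact vy=-22.258
  bounce: vy ← 0.72·22.258 = 16.026
Arc 2: start y=0.000, vy=16.026 → t=3.267, apex=13.090, x_land=53.235, impact vy=-16.026
  bounce: vy ← 0.72·16.026 = 11.538
Arc 3: start y=0.000, vy=11.538 → t=2.352, apex=6.786, x_land=69.655, impact vy=-11.538
  bounce: vy ← 0.72·11.538 = 8.308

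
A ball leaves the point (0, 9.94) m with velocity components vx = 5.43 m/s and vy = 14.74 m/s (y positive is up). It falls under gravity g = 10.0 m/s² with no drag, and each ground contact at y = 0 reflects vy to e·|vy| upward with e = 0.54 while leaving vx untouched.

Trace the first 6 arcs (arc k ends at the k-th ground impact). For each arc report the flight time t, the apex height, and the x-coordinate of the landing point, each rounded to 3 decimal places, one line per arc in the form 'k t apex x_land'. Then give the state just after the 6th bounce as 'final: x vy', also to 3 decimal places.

Arc 1: start y=9.940, vy=14.740 → t=3.514, apex=20.803, x_land=19.080, impact vy=-20.398
  bounce: vy ← 0.54·20.398 = 11.015
Arc 2: start y=0.000, vy=11.015 → t=2.203, apex=6.066, x_land=31.042, impact vy=-11.015
  bounce: vy ← 0.54·11.015 = 5.948
Arc 3: start y=0.000, vy=5.948 → t=1.190, apex=1.769, x_land=37.501, impact vy=-5.948
  bounce: vy ← 0.54·5.948 = 3.212
Arc 4: start y=0.000, vy=3.212 → t=0.642, apex=0.516, x_land=40.989, impact vy=-3.212
  bounce: vy ← 0.54·3.212 = 1.734
Arc 5: start y=0.000, vy=1.734 → t=0.347, apex=0.150, x_land=42.873, impact vy=-1.734
  bounce: vy ← 0.54·1.734 = 0.937
Arc 6: start y=0.000, vy=0.937 → t=0.187, apex=0.044, x_land=43.890, impact vy=-0.937
  bounce: vy ← 0.54·0.937 = 0.506

1 3.514 20.803 19.080
2 2.203 6.066 31.042
3 1.190 1.769 37.501
4 0.642 0.516 40.989
5 0.347 0.150 42.873
6 0.187 0.044 43.890
final: 43.890 0.506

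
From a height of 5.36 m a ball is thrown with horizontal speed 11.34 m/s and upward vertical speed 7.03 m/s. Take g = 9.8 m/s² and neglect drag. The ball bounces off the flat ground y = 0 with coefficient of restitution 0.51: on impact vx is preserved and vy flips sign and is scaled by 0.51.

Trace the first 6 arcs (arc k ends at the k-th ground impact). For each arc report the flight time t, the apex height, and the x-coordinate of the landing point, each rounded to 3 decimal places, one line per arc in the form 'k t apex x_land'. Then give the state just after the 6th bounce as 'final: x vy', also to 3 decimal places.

1 1.986 7.881 22.517
2 1.294 2.050 37.186
3 0.660 0.533 44.668
4 0.336 0.139 48.483
5 0.172 0.036 50.429
6 0.088 0.009 51.422
final: 51.422 0.219

Arc 1: start y=5.360, vy=7.030 → t=1.986, apex=7.881, x_land=22.517, impact vy=-12.429
  bounce: vy ← 0.51·12.429 = 6.339
Arc 2: start y=0.000, vy=6.339 → t=1.294, apex=2.050, x_land=37.186, impact vy=-6.339
  bounce: vy ← 0.51·6.339 = 3.233
Arc 3: start y=0.000, vy=3.233 → t=0.660, apex=0.533, x_land=44.668, impact vy=-3.233
  bounce: vy ← 0.51·3.233 = 1.649
Arc 4: start y=0.000, vy=1.649 → t=0.336, apex=0.139, x_land=48.483, impact vy=-1.649
  bounce: vy ← 0.51·1.649 = 0.841
Arc 5: start y=0.000, vy=0.841 → t=0.172, apex=0.036, x_land=50.429, impact vy=-0.841
  bounce: vy ← 0.51·0.841 = 0.429
Arc 6: start y=0.000, vy=0.429 → t=0.088, apex=0.009, x_land=51.422, impact vy=-0.429
  bounce: vy ← 0.51·0.429 = 0.219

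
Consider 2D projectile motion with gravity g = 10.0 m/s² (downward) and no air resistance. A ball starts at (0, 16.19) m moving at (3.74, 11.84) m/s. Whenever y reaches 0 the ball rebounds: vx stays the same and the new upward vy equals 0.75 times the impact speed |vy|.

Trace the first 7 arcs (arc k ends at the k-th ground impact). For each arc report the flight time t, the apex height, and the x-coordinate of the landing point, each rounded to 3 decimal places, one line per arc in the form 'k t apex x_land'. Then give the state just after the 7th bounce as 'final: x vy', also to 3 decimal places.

1 3.338 23.199 12.484
2 3.231 13.050 24.568
3 2.423 7.340 33.631
4 1.817 4.129 40.429
5 1.363 2.323 45.527
6 1.022 1.306 49.350
7 0.767 0.735 52.218
final: 52.218 2.875

Arc 1: start y=16.190, vy=11.840 → t=3.338, apex=23.199, x_land=12.484, impact vy=-21.540
  bounce: vy ← 0.75·21.540 = 16.155
Arc 2: start y=0.000, vy=16.155 → t=3.231, apex=13.050, x_land=24.568, impact vy=-16.155
  bounce: vy ← 0.75·16.155 = 12.116
Arc 3: start y=0.000, vy=12.116 → t=2.423, apex=7.340, x_land=33.631, impact vy=-12.116
  bounce: vy ← 0.75·12.116 = 9.087
Arc 4: start y=0.000, vy=9.087 → t=1.817, apex=4.129, x_land=40.429, impact vy=-9.087
  bounce: vy ← 0.75·9.087 = 6.815
Arc 5: start y=0.000, vy=6.815 → t=1.363, apex=2.323, x_land=45.527, impact vy=-6.815
  bounce: vy ← 0.75·6.815 = 5.112
Arc 6: start y=0.000, vy=5.112 → t=1.022, apex=1.306, x_land=49.350, impact vy=-5.112
  bounce: vy ← 0.75·5.112 = 3.834
Arc 7: start y=0.000, vy=3.834 → t=0.767, apex=0.735, x_land=52.218, impact vy=-3.834
  bounce: vy ← 0.75·3.834 = 2.875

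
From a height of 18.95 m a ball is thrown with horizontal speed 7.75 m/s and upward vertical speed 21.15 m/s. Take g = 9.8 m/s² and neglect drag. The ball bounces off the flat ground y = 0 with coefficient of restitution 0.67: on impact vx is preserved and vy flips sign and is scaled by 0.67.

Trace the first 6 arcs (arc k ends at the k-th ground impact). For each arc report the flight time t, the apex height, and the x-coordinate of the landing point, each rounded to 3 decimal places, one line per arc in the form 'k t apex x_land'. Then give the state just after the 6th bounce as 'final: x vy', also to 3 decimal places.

1 5.078 41.773 39.354
2 3.912 18.752 69.676
3 2.621 8.418 89.991
4 1.756 3.779 103.603
5 1.177 1.696 112.722
6 0.788 0.761 118.832
final: 118.832 2.588

Arc 1: start y=18.950, vy=21.150 → t=5.078, apex=41.773, x_land=39.354, impact vy=-28.614
  bounce: vy ← 0.67·28.614 = 19.171
Arc 2: start y=0.000, vy=19.171 → t=3.912, apex=18.752, x_land=69.676, impact vy=-19.171
  bounce: vy ← 0.67·19.171 = 12.845
Arc 3: start y=0.000, vy=12.845 → t=2.621, apex=8.418, x_land=89.991, impact vy=-12.845
  bounce: vy ← 0.67·12.845 = 8.606
Arc 4: start y=0.000, vy=8.606 → t=1.756, apex=3.779, x_land=103.603, impact vy=-8.606
  bounce: vy ← 0.67·8.606 = 5.766
Arc 5: start y=0.000, vy=5.766 → t=1.177, apex=1.696, x_land=112.722, impact vy=-5.766
  bounce: vy ← 0.67·5.766 = 3.863
Arc 6: start y=0.000, vy=3.863 → t=0.788, apex=0.761, x_land=118.832, impact vy=-3.863
  bounce: vy ← 0.67·3.863 = 2.588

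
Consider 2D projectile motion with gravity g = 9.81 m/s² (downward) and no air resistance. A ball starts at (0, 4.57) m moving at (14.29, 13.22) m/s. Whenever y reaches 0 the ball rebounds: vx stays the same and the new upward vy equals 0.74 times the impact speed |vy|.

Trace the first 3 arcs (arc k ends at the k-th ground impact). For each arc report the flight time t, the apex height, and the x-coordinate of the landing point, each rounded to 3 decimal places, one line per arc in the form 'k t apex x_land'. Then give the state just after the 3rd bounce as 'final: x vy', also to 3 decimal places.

1 3.005 13.478 42.945
2 2.453 7.380 78.002
3 1.815 4.041 103.945
final: 103.945 6.589

Arc 1: start y=4.570, vy=13.220 → t=3.005, apex=13.478, x_land=42.945, impact vy=-16.261
  bounce: vy ← 0.74·16.261 = 12.033
Arc 2: start y=0.000, vy=12.033 → t=2.453, apex=7.380, x_land=78.002, impact vy=-12.033
  bounce: vy ← 0.74·12.033 = 8.905
Arc 3: start y=0.000, vy=8.905 → t=1.815, apex=4.041, x_land=103.945, impact vy=-8.905
  bounce: vy ← 0.74·8.905 = 6.589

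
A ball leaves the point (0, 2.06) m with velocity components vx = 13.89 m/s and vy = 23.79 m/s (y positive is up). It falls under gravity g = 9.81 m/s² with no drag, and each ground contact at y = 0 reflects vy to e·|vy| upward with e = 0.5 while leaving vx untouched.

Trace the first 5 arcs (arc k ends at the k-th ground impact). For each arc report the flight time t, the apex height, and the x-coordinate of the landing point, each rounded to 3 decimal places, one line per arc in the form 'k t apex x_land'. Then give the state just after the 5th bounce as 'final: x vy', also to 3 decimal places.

1 4.935 30.906 68.551
2 2.510 7.727 103.417
3 1.255 1.932 120.850
4 0.628 0.483 129.567
5 0.314 0.121 133.925
final: 133.925 0.770

Arc 1: start y=2.060, vy=23.790 → t=4.935, apex=30.906, x_land=68.551, impact vy=-24.625
  bounce: vy ← 0.5·24.625 = 12.312
Arc 2: start y=0.000, vy=12.312 → t=2.510, apex=7.727, x_land=103.417, impact vy=-12.312
  bounce: vy ← 0.5·12.312 = 6.156
Arc 3: start y=0.000, vy=6.156 → t=1.255, apex=1.932, x_land=120.850, impact vy=-6.156
  bounce: vy ← 0.5·6.156 = 3.078
Arc 4: start y=0.000, vy=3.078 → t=0.628, apex=0.483, x_land=129.567, impact vy=-3.078
  bounce: vy ← 0.5·3.078 = 1.539
Arc 5: start y=0.000, vy=1.539 → t=0.314, apex=0.121, x_land=133.925, impact vy=-1.539
  bounce: vy ← 0.5·1.539 = 0.770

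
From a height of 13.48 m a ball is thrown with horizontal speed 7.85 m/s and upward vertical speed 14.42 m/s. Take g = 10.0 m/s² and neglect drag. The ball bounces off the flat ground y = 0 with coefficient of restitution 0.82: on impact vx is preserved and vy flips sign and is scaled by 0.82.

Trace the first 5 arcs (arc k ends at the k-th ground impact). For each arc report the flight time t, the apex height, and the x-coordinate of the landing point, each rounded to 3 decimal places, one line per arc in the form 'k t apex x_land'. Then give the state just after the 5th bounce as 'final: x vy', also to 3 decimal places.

Arc 1: start y=13.480, vy=14.420 → t=3.627, apex=23.877, x_land=28.474, impact vy=-21.853
  bounce: vy ← 0.82·21.853 = 17.919
Arc 2: start y=0.000, vy=17.919 → t=3.584, apex=16.055, x_land=56.607, impact vy=-17.919
  bounce: vy ← 0.82·17.919 = 14.694
Arc 3: start y=0.000, vy=14.694 → t=2.939, apex=10.795, x_land=79.676, impact vy=-14.694
  bounce: vy ← 0.82·14.694 = 12.049
Arc 4: start y=0.000, vy=12.049 → t=2.410, apex=7.259, x_land=98.593, impact vy=-12.049
  bounce: vy ← 0.82·12.049 = 9.880
Arc 5: start y=0.000, vy=9.880 → t=1.976, apex=4.881, x_land=114.104, impact vy=-9.880
  bounce: vy ← 0.82·9.880 = 8.102

1 3.627 23.877 28.474
2 3.584 16.055 56.607
3 2.939 10.795 79.676
4 2.410 7.259 98.593
5 1.976 4.881 114.104
final: 114.104 8.102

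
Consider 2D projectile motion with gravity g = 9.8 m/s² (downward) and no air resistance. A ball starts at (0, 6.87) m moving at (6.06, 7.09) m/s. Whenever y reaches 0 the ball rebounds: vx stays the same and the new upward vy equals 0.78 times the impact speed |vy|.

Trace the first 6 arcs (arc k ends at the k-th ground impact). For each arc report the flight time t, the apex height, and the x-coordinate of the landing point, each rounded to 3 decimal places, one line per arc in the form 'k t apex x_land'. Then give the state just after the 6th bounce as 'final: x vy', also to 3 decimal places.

Arc 1: start y=6.870, vy=7.090 → t=2.111, apex=9.435, x_land=12.793, impact vy=-13.599
  bounce: vy ← 0.78·13.599 = 10.607
Arc 2: start y=0.000, vy=10.607 → t=2.165, apex=5.740, x_land=25.911, impact vy=-10.607
  bounce: vy ← 0.78·10.607 = 8.273
Arc 3: start y=0.000, vy=8.273 → t=1.688, apex=3.492, x_land=36.143, impact vy=-8.273
  bounce: vy ← 0.78·8.273 = 6.453
Arc 4: start y=0.000, vy=6.453 → t=1.317, apex=2.125, x_land=44.124, impact vy=-6.453
  bounce: vy ← 0.78·6.453 = 5.034
Arc 5: start y=0.000, vy=5.034 → t=1.027, apex=1.293, x_land=50.349, impact vy=-5.034
  bounce: vy ← 0.78·5.034 = 3.926
Arc 6: start y=0.000, vy=3.926 → t=0.801, apex=0.786, x_land=55.205, impact vy=-3.926
  bounce: vy ← 0.78·3.926 = 3.062

1 2.111 9.435 12.793
2 2.165 5.740 25.911
3 1.688 3.492 36.143
4 1.317 2.125 44.124
5 1.027 1.293 50.349
6 0.801 0.786 55.205
final: 55.205 3.062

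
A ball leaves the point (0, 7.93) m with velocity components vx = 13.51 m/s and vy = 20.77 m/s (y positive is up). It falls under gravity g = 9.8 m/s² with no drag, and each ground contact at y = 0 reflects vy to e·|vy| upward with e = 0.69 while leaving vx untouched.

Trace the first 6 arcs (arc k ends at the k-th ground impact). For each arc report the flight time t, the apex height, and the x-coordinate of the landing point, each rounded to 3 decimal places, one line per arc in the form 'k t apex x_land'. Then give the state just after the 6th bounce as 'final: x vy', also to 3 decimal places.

Arc 1: start y=7.930, vy=20.770 → t=4.591, apex=29.940, x_land=62.028, impact vy=-24.224
  bounce: vy ← 0.69·24.224 = 16.715
Arc 2: start y=0.000, vy=16.715 → t=3.411, apex=14.254, x_land=108.113, impact vy=-16.715
  bounce: vy ← 0.69·16.715 = 11.533
Arc 3: start y=0.000, vy=11.533 → t=2.354, apex=6.787, x_land=139.912, impact vy=-11.533
  bounce: vy ← 0.69·11.533 = 7.958
Arc 4: start y=0.000, vy=7.958 → t=1.624, apex=3.231, x_land=161.853, impact vy=-7.958
  bounce: vy ← 0.69·7.958 = 5.491
Arc 5: start y=0.000, vy=5.491 → t=1.121, apex=1.538, x_land=176.992, impact vy=-5.491
  bounce: vy ← 0.69·5.491 = 3.789
Arc 6: start y=0.000, vy=3.789 → t=0.773, apex=0.732, x_land=187.439, impact vy=-3.789
  bounce: vy ← 0.69·3.789 = 2.614

1 4.591 29.940 62.028
2 3.411 14.254 108.113
3 2.354 6.787 139.912
4 1.624 3.231 161.853
5 1.121 1.538 176.992
6 0.773 0.732 187.439
final: 187.439 2.614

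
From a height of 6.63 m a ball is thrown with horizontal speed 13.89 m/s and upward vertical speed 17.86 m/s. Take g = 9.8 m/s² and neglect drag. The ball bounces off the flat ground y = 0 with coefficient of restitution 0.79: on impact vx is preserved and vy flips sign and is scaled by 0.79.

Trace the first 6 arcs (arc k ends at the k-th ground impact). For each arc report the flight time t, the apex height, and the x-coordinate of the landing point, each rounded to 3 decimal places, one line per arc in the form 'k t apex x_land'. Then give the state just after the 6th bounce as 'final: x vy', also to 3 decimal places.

Arc 1: start y=6.630, vy=17.860 → t=3.984, apex=22.904, x_land=55.344, impact vy=-21.188
  bounce: vy ← 0.79·21.188 = 16.738
Arc 2: start y=0.000, vy=16.738 → t=3.416, apex=14.295, x_land=102.793, impact vy=-16.738
  bounce: vy ← 0.79·16.738 = 13.223
Arc 3: start y=0.000, vy=13.223 → t=2.699, apex=8.921, x_land=140.277, impact vy=-13.223
  bounce: vy ← 0.79·13.223 = 10.446
Arc 4: start y=0.000, vy=10.446 → t=2.132, apex=5.568, x_land=169.890, impact vy=-10.446
  bounce: vy ← 0.79·10.446 = 8.253
Arc 5: start y=0.000, vy=8.253 → t=1.684, apex=3.475, x_land=193.283, impact vy=-8.253
  bounce: vy ← 0.79·8.253 = 6.520
Arc 6: start y=0.000, vy=6.520 → t=1.331, apex=2.169, x_land=211.765, impact vy=-6.520
  bounce: vy ← 0.79·6.520 = 5.151

1 3.984 22.904 55.344
2 3.416 14.295 102.793
3 2.699 8.921 140.277
4 2.132 5.568 169.890
5 1.684 3.475 193.283
6 1.331 2.169 211.765
final: 211.765 5.151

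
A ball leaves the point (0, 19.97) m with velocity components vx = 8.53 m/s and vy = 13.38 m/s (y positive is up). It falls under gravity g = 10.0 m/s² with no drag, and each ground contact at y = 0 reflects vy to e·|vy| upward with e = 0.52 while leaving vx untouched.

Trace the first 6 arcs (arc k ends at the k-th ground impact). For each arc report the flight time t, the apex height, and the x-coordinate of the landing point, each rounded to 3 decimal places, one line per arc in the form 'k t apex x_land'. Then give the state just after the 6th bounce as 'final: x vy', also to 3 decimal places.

1 3.743 28.921 31.928
2 2.501 7.820 53.264
3 1.301 2.115 64.358
4 0.676 0.572 70.128
5 0.352 0.155 73.127
6 0.183 0.042 74.687
final: 74.687 0.475

Arc 1: start y=19.970, vy=13.380 → t=3.743, apex=28.921, x_land=31.928, impact vy=-24.050
  bounce: vy ← 0.52·24.050 = 12.506
Arc 2: start y=0.000, vy=12.506 → t=2.501, apex=7.820, x_land=53.264, impact vy=-12.506
  bounce: vy ← 0.52·12.506 = 6.503
Arc 3: start y=0.000, vy=6.503 → t=1.301, apex=2.115, x_land=64.358, impact vy=-6.503
  bounce: vy ← 0.52·6.503 = 3.382
Arc 4: start y=0.000, vy=3.382 → t=0.676, apex=0.572, x_land=70.128, impact vy=-3.382
  bounce: vy ← 0.52·3.382 = 1.758
Arc 5: start y=0.000, vy=1.758 → t=0.352, apex=0.155, x_land=73.127, impact vy=-1.758
  bounce: vy ← 0.52·1.758 = 0.914
Arc 6: start y=0.000, vy=0.914 → t=0.183, apex=0.042, x_land=74.687, impact vy=-0.914
  bounce: vy ← 0.52·0.914 = 0.475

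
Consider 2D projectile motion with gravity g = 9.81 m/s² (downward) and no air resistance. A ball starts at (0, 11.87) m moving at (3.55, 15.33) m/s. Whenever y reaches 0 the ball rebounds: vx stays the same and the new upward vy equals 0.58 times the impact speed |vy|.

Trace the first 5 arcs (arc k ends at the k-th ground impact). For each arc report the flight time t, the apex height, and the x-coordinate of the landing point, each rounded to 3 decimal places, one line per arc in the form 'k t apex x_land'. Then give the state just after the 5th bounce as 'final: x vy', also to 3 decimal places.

Arc 1: start y=11.870, vy=15.330 → t=3.768, apex=23.848, x_land=13.375, impact vy=-21.631
  bounce: vy ← 0.58·21.631 = 12.546
Arc 2: start y=0.000, vy=12.546 → t=2.558, apex=8.022, x_land=22.455, impact vy=-12.546
  bounce: vy ← 0.58·12.546 = 7.277
Arc 3: start y=0.000, vy=7.277 → t=1.484, apex=2.699, x_land=27.722, impact vy=-7.277
  bounce: vy ← 0.58·7.277 = 4.220
Arc 4: start y=0.000, vy=4.220 → t=0.860, apex=0.908, x_land=30.776, impact vy=-4.220
  bounce: vy ← 0.58·4.220 = 2.448
Arc 5: start y=0.000, vy=2.448 → t=0.499, apex=0.305, x_land=32.548, impact vy=-2.448
  bounce: vy ← 0.58·2.448 = 1.420

1 3.768 23.848 13.375
2 2.558 8.022 22.455
3 1.484 2.699 27.722
4 0.860 0.908 30.776
5 0.499 0.305 32.548
final: 32.548 1.420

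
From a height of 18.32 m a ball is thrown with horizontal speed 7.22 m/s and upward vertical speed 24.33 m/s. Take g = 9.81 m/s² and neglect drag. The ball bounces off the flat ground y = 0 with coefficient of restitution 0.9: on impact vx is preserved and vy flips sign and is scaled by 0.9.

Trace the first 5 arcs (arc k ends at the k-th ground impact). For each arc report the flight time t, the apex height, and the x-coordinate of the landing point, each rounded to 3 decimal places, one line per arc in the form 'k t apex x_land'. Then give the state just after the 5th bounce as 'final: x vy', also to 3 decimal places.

Arc 1: start y=18.320, vy=24.330 → t=5.624, apex=48.491, x_land=40.608, impact vy=-30.845
  bounce: vy ← 0.9·30.845 = 27.760
Arc 2: start y=0.000, vy=27.760 → t=5.660, apex=39.277, x_land=81.470, impact vy=-27.760
  bounce: vy ← 0.9·27.760 = 24.984
Arc 3: start y=0.000, vy=24.984 → t=5.094, apex=31.815, x_land=118.245, impact vy=-24.984
  bounce: vy ← 0.9·24.984 = 22.486
Arc 4: start y=0.000, vy=22.486 → t=4.584, apex=25.770, x_land=151.344, impact vy=-22.486
  bounce: vy ← 0.9·22.486 = 20.237
Arc 5: start y=0.000, vy=20.237 → t=4.126, apex=20.874, x_land=181.132, impact vy=-20.237
  bounce: vy ← 0.9·20.237 = 18.213

1 5.624 48.491 40.608
2 5.660 39.277 81.470
3 5.094 31.815 118.245
4 4.584 25.770 151.344
5 4.126 20.874 181.132
final: 181.132 18.213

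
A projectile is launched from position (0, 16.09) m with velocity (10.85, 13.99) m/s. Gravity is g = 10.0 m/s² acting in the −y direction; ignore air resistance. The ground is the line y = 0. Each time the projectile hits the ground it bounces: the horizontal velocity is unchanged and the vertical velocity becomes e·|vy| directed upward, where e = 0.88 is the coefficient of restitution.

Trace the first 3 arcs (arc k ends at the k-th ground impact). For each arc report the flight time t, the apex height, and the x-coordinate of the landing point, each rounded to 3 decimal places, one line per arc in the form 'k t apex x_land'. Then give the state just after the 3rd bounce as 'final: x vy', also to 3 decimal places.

1 3.674 25.876 39.862
2 4.004 20.038 83.304
3 3.523 15.518 121.532
final: 121.532 15.503

Arc 1: start y=16.090, vy=13.990 → t=3.674, apex=25.876, x_land=39.862, impact vy=-22.749
  bounce: vy ← 0.88·22.749 = 20.019
Arc 2: start y=0.000, vy=20.019 → t=4.004, apex=20.038, x_land=83.304, impact vy=-20.019
  bounce: vy ← 0.88·20.019 = 17.617
Arc 3: start y=0.000, vy=17.617 → t=3.523, apex=15.518, x_land=121.532, impact vy=-17.617
  bounce: vy ← 0.88·17.617 = 15.503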